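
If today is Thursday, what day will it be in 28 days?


Thursday

Start: Thursday (index 3)
(3 + 28) mod 7
= 31 mod 7
= 3
Index 3 → Thursday


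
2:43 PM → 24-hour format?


Input: 2:43 PM
PM: 2 + 12 = 14

14:43


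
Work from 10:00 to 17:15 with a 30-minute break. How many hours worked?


Total time = (17×60+15) - (10×60+0)
= 1035 - 600 = 435 min
Minus break: 435 - 30 = 405 min
= 6h 45m

6h 45m (405 minutes)


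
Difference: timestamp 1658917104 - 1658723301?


Difference = 1658917104 - 1658723301 = 193803 seconds
In hours: 193803 / 3600 ≈ 53.8
In days: 193803 / 86400 ≈ 2.24

193803 seconds (53.8 hours / 2.24 days)


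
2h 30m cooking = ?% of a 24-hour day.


10.4%

Time: 150 minutes
Day: 1440 minutes
Percentage = (150/1440) × 100 ≈ 10.4%


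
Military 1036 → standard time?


Hour: 10
10 < 12 → AM

10:36 AM


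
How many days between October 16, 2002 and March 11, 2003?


146 days

From October 16, 2002 to March 11, 2003
Rest of October 2002: 31 - 16 = 15
Full months: November 30, December 31, January 31, February 2003 28
Days into March 2003: 11
Total = 15 + 30 + 31 + 31 + 28 + 11 = 146 days


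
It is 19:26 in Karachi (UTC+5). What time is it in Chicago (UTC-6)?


08:26

Time difference = UTC-6 - UTC+5 = -11 hours
New hour = (19 -11) mod 24
= 8 mod 24 = 8
Minutes unchanged → 08:26


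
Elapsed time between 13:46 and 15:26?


1h 40m

End time in minutes: 15×60 + 26 = 926
Start time in minutes: 13×60 + 46 = 826
Difference = 926 - 826 = 100 minutes
= 1 hours 40 minutes


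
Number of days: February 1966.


Month: February (month 2)
February: 28 or 29 (leap year)
1966 leap year? No

28 days


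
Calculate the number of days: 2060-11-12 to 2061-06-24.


From November 12, 2060 to June 24, 2061
Rest of November 2060: 30 - 12 = 18
Full months: December 31, January 31, February 2061 28, March 31, April 30, May 31
Days into June 2061: 24
Total = 18 + 31 + 31 + 28 + 31 + 30 + 31 + 24 = 224 days

224 days


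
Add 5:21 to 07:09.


12:30

Start: 429 minutes from midnight
Add: 321 minutes
Total: 750 minutes
Hours: 750 ÷ 60 = 12 remainder 30


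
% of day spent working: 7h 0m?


Time: 420 minutes
Day: 1440 minutes
Percentage = (420/1440) × 100 ≈ 29.2%

29.2%


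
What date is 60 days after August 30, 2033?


October 29, 2033

Start: August 30, 2033
Add 60 days
August 30 → September 1: 31 - 30 + 1 = 2 days (60 - 2 = 58 left)
September 1 → October 1: 30 - 1 + 1 = 30 days (58 - 30 = 28 left)
October 1 + 28 = October 29, 2033


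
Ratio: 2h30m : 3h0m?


Duration 1: 150 minutes
Duration 2: 180 minutes
Ratio = 150:180
GCD = 30
Simplified = 5:6
As a decimal: 5/6 ≈ 0.83

5:6 (0.83)


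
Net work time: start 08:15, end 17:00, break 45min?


Total time = (17×60+0) - (8×60+15)
= 1020 - 495 = 525 min
Minus break: 525 - 45 = 480 min
= 8h 0m

8h 0m (480 minutes)


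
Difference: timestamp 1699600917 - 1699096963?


Difference = 1699600917 - 1699096963 = 503954 seconds
In hours: 503954 / 3600 ≈ 140.0
In days: 503954 / 86400 ≈ 5.83

503954 seconds (140.0 hours / 5.83 days)


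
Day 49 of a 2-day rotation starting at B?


Shift B

Shifts: A, B
Start: B (index 1)
Day 49: (1 + 49 - 1) mod 2
= 49 mod 2
= 1
Index 1 → shift B


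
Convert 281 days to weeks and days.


Weeks: 281 ÷ 7 = 40 remainder 1

40 weeks 1 days


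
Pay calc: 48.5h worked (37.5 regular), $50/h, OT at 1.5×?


Regular: 37.5h × $50 = $1875.00
Overtime: 48.5 - 37.5 = 11.0h
OT pay: 11.0h × $50 × 1.5 = $825.00
Total = $1875.00 + $825.00 = $2700.00

$2700.00


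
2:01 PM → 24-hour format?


14:01

Input: 2:01 PM
PM: 2 + 12 = 14


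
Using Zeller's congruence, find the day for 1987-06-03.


Wednesday

Zeller's congruence:
q=3, m=6, k=87, j=19
h = (3 + ⌊13×7/5⌋ + 87 + ⌊87/4⌋ + ⌊19/4⌋ - 2×19) mod 7
= (3 + 18 + 87 + 21 + 4 - 38) mod 7
= 95 mod 7 = 4
h=4 → Wednesday


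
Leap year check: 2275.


No

Rules: divisible by 4 AND (not by 100 OR by 400)
2275 ÷ 4 = 568 remainder 3 → not divisible by 4
Not divisible by 4 → not a leap year


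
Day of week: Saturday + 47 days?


Thursday

Start: Saturday (index 5)
(5 + 47) mod 7
= 52 mod 7
= 3
Index 3 → Thursday


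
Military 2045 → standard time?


8:45 PM

Hour: 20
20 - 12 = 8 → PM


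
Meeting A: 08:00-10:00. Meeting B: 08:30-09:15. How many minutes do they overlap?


45 minutes

Meeting A: 480-600 (in minutes from midnight)
Meeting B: 510-555
Overlap start = max(480, 510) = 510
Overlap end = min(600, 555) = 555
Overlap = max(0, 555 - 510) = 45 min


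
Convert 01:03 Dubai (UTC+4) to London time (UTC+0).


Time difference = UTC+0 - UTC+4 = -4 hours
New hour = (1 -4) mod 24
= -3 mod 24 = 21
Minutes unchanged → 21:03; -3 < 0 → previous day

21:03 (previous day)


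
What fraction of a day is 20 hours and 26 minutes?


0.8514 (85.14%)

Total minutes: 20×60 + 26 = 1226
Day = 24×60 = 1440 minutes
Fraction = 1226/1440 ≈ 0.8514
As a percentage: 1226/1440 × 100 ≈ 85.14%


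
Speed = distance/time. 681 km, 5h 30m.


Distance: 681 km
Time: 5h 30m = 330 min = 330/60 = 11/2 hours
Speed = 681 ÷ (11/2) = 681 × 2 / 11 = 1362/11 ≈ 123.8 km/h

123.8 km/h


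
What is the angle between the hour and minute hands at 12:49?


90.5°

Hour hand (12 ≡ 0 on the dial): 0×30 + 49×0.5 = 24.5°
Minute hand = 49×6 = 294°
Difference = |24.5 - 294| = 269.5°
Since > 180°: 360 - 269.5 = 90.5°


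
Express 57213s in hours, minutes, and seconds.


Hours: 57213 ÷ 3600 = 15 remainder 3213
Minutes: 3213 ÷ 60 = 53 remainder 33
Seconds: 33

15h 53m 33s


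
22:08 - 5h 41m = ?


16:27

Start: 1328 minutes from midnight
Subtract: 341 minutes
Remaining: 1328 - 341 = 987
Hours: 16, Minutes: 27


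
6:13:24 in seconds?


Hours: 6 × 3600 = 21600
Minutes: 13 × 60 = 780
Seconds: 24
Total = 21600 + 780 + 24 = 22404

22404 seconds


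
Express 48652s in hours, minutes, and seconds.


Hours: 48652 ÷ 3600 = 13 remainder 1852
Minutes: 1852 ÷ 60 = 30 remainder 52
Seconds: 52

13h 30m 52s


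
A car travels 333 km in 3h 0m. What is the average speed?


Distance: 333 km
Time: 3 hours
Speed = 333 / 3 = 111.0 km/h

111.0 km/h


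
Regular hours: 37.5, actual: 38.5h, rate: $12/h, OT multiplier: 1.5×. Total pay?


$468.00

Regular: 37.5h × $12 = $450.00
Overtime: 38.5 - 37.5 = 1.0h
OT pay: 1.0h × $12 × 1.5 = $18.00
Total = $450.00 + $18.00 = $468.00


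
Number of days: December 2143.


Month: December (month 12)
December has 31 days

31 days


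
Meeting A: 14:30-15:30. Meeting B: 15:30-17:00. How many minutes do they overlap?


Meeting A: 870-930 (in minutes from midnight)
Meeting B: 930-1020
Overlap start = max(870, 930) = 930
Overlap end = min(930, 1020) = 930
Overlap = max(0, 930 - 930) = 0 min

0 minutes


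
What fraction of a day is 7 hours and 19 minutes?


Total minutes: 7×60 + 19 = 439
Day = 24×60 = 1440 minutes
Fraction = 439/1440 ≈ 0.3049
As a percentage: 439/1440 × 100 ≈ 30.49%

0.3049 (30.49%)


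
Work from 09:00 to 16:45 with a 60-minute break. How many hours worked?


6h 45m (405 minutes)

Total time = (16×60+45) - (9×60+0)
= 1005 - 540 = 465 min
Minus break: 465 - 60 = 405 min
= 6h 45m


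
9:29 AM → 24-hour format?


Input: 9:29 AM
AM hour stays: 9

09:29


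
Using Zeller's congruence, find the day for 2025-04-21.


Zeller's congruence:
q=21, m=4, k=25, j=20
h = (21 + ⌊13×5/5⌋ + 25 + ⌊25/4⌋ + ⌊20/4⌋ - 2×20) mod 7
= (21 + 13 + 25 + 6 + 5 - 40) mod 7
= 30 mod 7 = 2
h=2 → Monday

Monday


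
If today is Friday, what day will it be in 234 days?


Start: Friday (index 4)
(4 + 234) mod 7
= 238 mod 7
= 0
Index 0 → Monday

Monday


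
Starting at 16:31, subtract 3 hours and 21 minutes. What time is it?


13:10

Start: 991 minutes from midnight
Subtract: 201 minutes
Remaining: 991 - 201 = 790
Hours: 13, Minutes: 10


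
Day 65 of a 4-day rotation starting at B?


Shift B

Shifts: A, B, C, D
Start: B (index 1)
Day 65: (1 + 65 - 1) mod 4
= 65 mod 4
= 1
Index 1 → shift B


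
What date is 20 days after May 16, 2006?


June 5, 2006

Start: May 16, 2006
Add 20 days
May 16 → June 1: 31 - 16 + 1 = 16 days (20 - 16 = 4 left)
June 1 + 4 = June 5, 2006


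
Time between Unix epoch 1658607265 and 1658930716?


323451 seconds (89.8 hours / 3.74 days)

Difference = 1658930716 - 1658607265 = 323451 seconds
In hours: 323451 / 3600 ≈ 89.8
In days: 323451 / 86400 ≈ 3.74


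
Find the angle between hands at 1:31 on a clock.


140.5°

Hour hand = 1×30 + 31×0.5 = 45.5°
Minute hand = 31×6 = 186°
Difference = |45.5 - 186| = 140.5°


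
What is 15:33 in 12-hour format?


Hour: 15
15 - 12 = 3 → PM

3:33 PM


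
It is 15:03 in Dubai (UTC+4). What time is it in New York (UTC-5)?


Time difference = UTC-5 - UTC+4 = -9 hours
New hour = (15 -9) mod 24
= 6 mod 24 = 6
Minutes unchanged → 06:03

06:03


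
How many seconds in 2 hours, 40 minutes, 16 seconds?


Hours: 2 × 3600 = 7200
Minutes: 40 × 60 = 2400
Seconds: 16
Total = 7200 + 2400 + 16 = 9616

9616 seconds


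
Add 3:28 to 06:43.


10:11

Start: 403 minutes from midnight
Add: 208 minutes
Total: 611 minutes
Hours: 611 ÷ 60 = 10 remainder 11


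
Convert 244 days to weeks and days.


Weeks: 244 ÷ 7 = 34 remainder 6

34 weeks 6 days


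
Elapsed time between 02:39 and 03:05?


0h 26m

End time in minutes: 3×60 + 5 = 185
Start time in minutes: 2×60 + 39 = 159
Difference = 185 - 159 = 26 minutes
= 0 hours 26 minutes


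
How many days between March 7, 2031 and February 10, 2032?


From March 7, 2031 to February 10, 2032
Rest of March 2031: 31 - 7 = 24
Full months: April 30, May 31, June 30, July 31, August 31, September 30, October 31, November 30, December 31, January 31
Days into February 2032: 10
Total = 24 + 30 + 31 + 30 + 31 + 31 + 30 + 31 + 30 + 31 + 31 + 10 = 340 days

340 days


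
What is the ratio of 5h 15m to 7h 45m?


Duration 1: 315 minutes
Duration 2: 465 minutes
Ratio = 315:465
GCD = 15
Simplified = 21:31
As a decimal: 21/31 ≈ 0.68

21:31 (0.68)


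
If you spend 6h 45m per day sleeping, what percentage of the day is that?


28.1%

Time: 405 minutes
Day: 1440 minutes
Percentage = (405/1440) × 100 ≈ 28.1%


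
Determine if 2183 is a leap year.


No

Rules: divisible by 4 AND (not by 100 OR by 400)
2183 ÷ 4 = 545 remainder 3 → not divisible by 4
Not divisible by 4 → not a leap year


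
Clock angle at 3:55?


147.5°

Hour hand = 3×30 + 55×0.5 = 117.5°
Minute hand = 55×6 = 330°
Difference = |117.5 - 330| = 212.5°
Since > 180°: 360 - 212.5 = 147.5°


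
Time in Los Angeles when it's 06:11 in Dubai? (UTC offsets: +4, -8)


Time difference = UTC-8 - UTC+4 = -12 hours
New hour = (6 -12) mod 24
= -6 mod 24 = 18
Minutes unchanged → 18:11; -6 < 0 → previous day

18:11 (previous day)


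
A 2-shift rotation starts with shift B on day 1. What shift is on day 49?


Shift B

Shifts: A, B
Start: B (index 1)
Day 49: (1 + 49 - 1) mod 2
= 49 mod 2
= 1
Index 1 → shift B


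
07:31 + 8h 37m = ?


Start: 451 minutes from midnight
Add: 517 minutes
Total: 968 minutes
Hours: 968 ÷ 60 = 16 remainder 8

16:08


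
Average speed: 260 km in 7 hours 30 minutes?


34.7 km/h

Distance: 260 km
Time: 7h 30m = 450 min = 450/60 = 15/2 hours
Speed = 260 ÷ (15/2) = 260 × 2 / 15 = 520/15 ≈ 34.7 km/h


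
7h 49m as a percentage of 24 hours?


0.3257 (32.57%)

Total minutes: 7×60 + 49 = 469
Day = 24×60 = 1440 minutes
Fraction = 469/1440 ≈ 0.3257
As a percentage: 469/1440 × 100 ≈ 32.57%


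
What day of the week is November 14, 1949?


Zeller's congruence:
q=14, m=11, k=49, j=19
h = (14 + ⌊13×12/5⌋ + 49 + ⌊49/4⌋ + ⌊19/4⌋ - 2×19) mod 7
= (14 + 31 + 49 + 12 + 4 - 38) mod 7
= 72 mod 7 = 2
h=2 → Monday

Monday


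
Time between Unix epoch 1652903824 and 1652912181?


Difference = 1652912181 - 1652903824 = 8357 seconds
In hours: 8357 / 3600 ≈ 2.3
In days: 8357 / 86400 ≈ 0.10

8357 seconds (2.3 hours / 0.10 days)


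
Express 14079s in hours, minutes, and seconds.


Hours: 14079 ÷ 3600 = 3 remainder 3279
Minutes: 3279 ÷ 60 = 54 remainder 39
Seconds: 39

3h 54m 39s


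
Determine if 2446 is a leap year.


No

Rules: divisible by 4 AND (not by 100 OR by 400)
2446 ÷ 4 = 611 remainder 2 → not divisible by 4
Not divisible by 4 → not a leap year


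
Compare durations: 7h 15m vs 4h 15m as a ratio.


Duration 1: 435 minutes
Duration 2: 255 minutes
Ratio = 435:255
GCD = 15
Simplified = 29:17
As a decimal: 29/17 ≈ 1.71

29:17 (1.71)


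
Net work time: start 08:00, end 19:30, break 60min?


10h 30m (630 minutes)

Total time = (19×60+30) - (8×60+0)
= 1170 - 480 = 690 min
Minus break: 690 - 60 = 630 min
= 10h 30m


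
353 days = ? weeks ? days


50 weeks 3 days

Weeks: 353 ÷ 7 = 50 remainder 3


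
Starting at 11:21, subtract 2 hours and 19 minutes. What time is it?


Start: 681 minutes from midnight
Subtract: 139 minutes
Remaining: 681 - 139 = 542
Hours: 9, Minutes: 2

09:02


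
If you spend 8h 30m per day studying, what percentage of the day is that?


35.4%

Time: 510 minutes
Day: 1440 minutes
Percentage = (510/1440) × 100 ≈ 35.4%


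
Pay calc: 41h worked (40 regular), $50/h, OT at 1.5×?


Regular: 40h × $50 = $2000.00
Overtime: 41 - 40 = 1h
OT pay: 1h × $50 × 1.5 = $75.00
Total = $2000.00 + $75.00 = $2075.00

$2075.00


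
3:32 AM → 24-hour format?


03:32

Input: 3:32 AM
AM hour stays: 3


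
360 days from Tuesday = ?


Friday

Start: Tuesday (index 1)
(1 + 360) mod 7
= 361 mod 7
= 4
Index 4 → Friday


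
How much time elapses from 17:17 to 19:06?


1h 49m

End time in minutes: 19×60 + 6 = 1146
Start time in minutes: 17×60 + 17 = 1037
Difference = 1146 - 1037 = 109 minutes
= 1 hours 49 minutes


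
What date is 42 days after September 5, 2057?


Start: September 5, 2057
Add 42 days
September 5 → October 1: 30 - 5 + 1 = 26 days (42 - 26 = 16 left)
October 1 + 16 = October 17, 2057

October 17, 2057


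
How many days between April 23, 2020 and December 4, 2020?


225 days

From April 23, 2020 to December 4, 2020
Rest of April 2020: 30 - 23 = 7
Full months: May 31, June 30, July 31, August 31, September 30, October 31, November 30
Days into December 2020: 4
Total = 7 + 31 + 30 + 31 + 31 + 30 + 31 + 30 + 4 = 225 days


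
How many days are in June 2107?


30 days

Month: June (month 6)
June has 30 days


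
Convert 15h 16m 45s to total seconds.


Hours: 15 × 3600 = 54000
Minutes: 16 × 60 = 960
Seconds: 45
Total = 54000 + 960 + 45 = 55005

55005 seconds


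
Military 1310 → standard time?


1:10 PM

Hour: 13
13 - 12 = 1 → PM


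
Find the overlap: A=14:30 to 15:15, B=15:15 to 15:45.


Meeting A: 870-915 (in minutes from midnight)
Meeting B: 915-945
Overlap start = max(870, 915) = 915
Overlap end = min(915, 945) = 915
Overlap = max(0, 915 - 915) = 0 min

0 minutes


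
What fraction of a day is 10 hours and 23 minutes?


Total minutes: 10×60 + 23 = 623
Day = 24×60 = 1440 minutes
Fraction = 623/1440 ≈ 0.4326
As a percentage: 623/1440 × 100 ≈ 43.26%

0.4326 (43.26%)


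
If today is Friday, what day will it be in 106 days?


Saturday

Start: Friday (index 4)
(4 + 106) mod 7
= 110 mod 7
= 5
Index 5 → Saturday


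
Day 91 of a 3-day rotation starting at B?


Shift B

Shifts: A, B, C
Start: B (index 1)
Day 91: (1 + 91 - 1) mod 3
= 91 mod 3
= 1
Index 1 → shift B


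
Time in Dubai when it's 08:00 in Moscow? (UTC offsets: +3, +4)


Time difference = UTC+4 - UTC+3 = +1 hours
New hour = (8 + 1) mod 24
= 9 mod 24 = 9
Minutes unchanged → 09:00

09:00


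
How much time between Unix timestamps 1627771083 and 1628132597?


361514 seconds (100.4 hours / 4.18 days)

Difference = 1628132597 - 1627771083 = 361514 seconds
In hours: 361514 / 3600 ≈ 100.4
In days: 361514 / 86400 ≈ 4.18


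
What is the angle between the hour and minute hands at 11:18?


129.0°

Hour hand = 11×30 + 18×0.5 = 339.0°
Minute hand = 18×6 = 108°
Difference = |339.0 - 108| = 231.0°
Since > 180°: 360 - 231.0 = 129.0°


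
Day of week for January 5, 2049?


Tuesday

Zeller's congruence:
q=5, m=13, k=48, j=20
h = (5 + ⌊13×14/5⌋ + 48 + ⌊48/4⌋ + ⌊20/4⌋ - 2×20) mod 7
= (5 + 36 + 48 + 12 + 5 - 40) mod 7
= 66 mod 7 = 3
h=3 → Tuesday


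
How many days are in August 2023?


31 days

Month: August (month 8)
August has 31 days


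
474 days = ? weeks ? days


67 weeks 5 days

Weeks: 474 ÷ 7 = 67 remainder 5


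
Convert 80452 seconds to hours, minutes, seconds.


22h 20m 52s

Hours: 80452 ÷ 3600 = 22 remainder 1252
Minutes: 1252 ÷ 60 = 20 remainder 52
Seconds: 52


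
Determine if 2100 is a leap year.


Rules: divisible by 4 AND (not by 100 OR by 400)
2100 ÷ 4 = 525 exactly → divisible by 4
2100 ÷ 100 = 21 exactly → divisible by 100
2100 ÷ 400 = 5 remainder 100 → not divisible by 400
Divisible by 100 but not by 400 → not a leap year

No


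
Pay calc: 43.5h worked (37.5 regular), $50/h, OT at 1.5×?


$2325.00

Regular: 37.5h × $50 = $1875.00
Overtime: 43.5 - 37.5 = 6.0h
OT pay: 6.0h × $50 × 1.5 = $450.00
Total = $1875.00 + $450.00 = $2325.00


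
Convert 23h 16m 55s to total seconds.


83815 seconds

Hours: 23 × 3600 = 82800
Minutes: 16 × 60 = 960
Seconds: 55
Total = 82800 + 960 + 55 = 83815


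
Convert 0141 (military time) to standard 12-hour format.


1:41 AM

Hour: 1
1 < 12 → AM


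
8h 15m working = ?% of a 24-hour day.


Time: 495 minutes
Day: 1440 minutes
Percentage = (495/1440) × 100 ≈ 34.4%

34.4%


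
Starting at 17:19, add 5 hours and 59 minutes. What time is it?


Start: 1039 minutes from midnight
Add: 359 minutes
Total: 1398 minutes
Hours: 1398 ÷ 60 = 23 remainder 18

23:18


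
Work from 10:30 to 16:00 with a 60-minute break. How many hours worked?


Total time = (16×60+0) - (10×60+30)
= 960 - 630 = 330 min
Minus break: 330 - 60 = 270 min
= 4h 30m

4h 30m (270 minutes)


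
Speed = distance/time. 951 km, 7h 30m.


126.8 km/h

Distance: 951 km
Time: 7h 30m = 450 min = 450/60 = 15/2 hours
Speed = 951 ÷ (15/2) = 951 × 2 / 15 = 1902/15 = 126.8 km/h


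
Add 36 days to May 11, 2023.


June 16, 2023

Start: May 11, 2023
Add 36 days
May 11 → June 1: 31 - 11 + 1 = 21 days (36 - 21 = 15 left)
June 1 + 15 = June 16, 2023


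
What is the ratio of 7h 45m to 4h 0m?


Duration 1: 465 minutes
Duration 2: 240 minutes
Ratio = 465:240
GCD = 15
Simplified = 31:16
As a decimal: 31/16 ≈ 1.94

31:16 (1.94)


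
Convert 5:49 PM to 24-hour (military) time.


17:49

Input: 5:49 PM
PM: 5 + 12 = 17


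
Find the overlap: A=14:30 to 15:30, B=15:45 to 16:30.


Meeting A: 870-930 (in minutes from midnight)
Meeting B: 945-990
Overlap start = max(870, 945) = 945
Overlap end = min(930, 990) = 930
Overlap = max(0, 930 - 945) = 0 min

0 minutes


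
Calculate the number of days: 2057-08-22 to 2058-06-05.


287 days

From August 22, 2057 to June 5, 2058
Rest of August 2057: 31 - 22 = 9
Full months: September 30, October 31, November 30, December 31, January 31, February 2058 28, March 31, April 30, May 31
Days into June 2058: 5
Total = 9 + 30 + 31 + 30 + 31 + 31 + 28 + 31 + 30 + 31 + 5 = 287 days


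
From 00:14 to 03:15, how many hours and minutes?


3h 1m

End time in minutes: 3×60 + 15 = 195
Start time in minutes: 0×60 + 14 = 14
Difference = 195 - 14 = 181 minutes
= 3 hours 1 minutes


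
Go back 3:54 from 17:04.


Start: 1024 minutes from midnight
Subtract: 234 minutes
Remaining: 1024 - 234 = 790
Hours: 13, Minutes: 10

13:10


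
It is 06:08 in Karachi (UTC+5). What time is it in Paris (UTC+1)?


02:08

Time difference = UTC+1 - UTC+5 = -4 hours
New hour = (6 -4) mod 24
= 2 mod 24 = 2
Minutes unchanged → 02:08


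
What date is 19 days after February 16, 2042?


Start: February 16, 2042
Add 19 days
February 16 → March 1: 28 - 16 + 1 = 13 days (19 - 13 = 6 left)
March 1 + 6 = March 7, 2042

March 7, 2042


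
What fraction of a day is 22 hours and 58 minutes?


Total minutes: 22×60 + 58 = 1378
Day = 24×60 = 1440 minutes
Fraction = 1378/1440 ≈ 0.9569
As a percentage: 1378/1440 × 100 ≈ 95.69%

0.9569 (95.69%)


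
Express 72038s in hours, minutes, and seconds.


20h 0m 38s

Hours: 72038 ÷ 3600 = 20 remainder 38
Minutes: 38 ÷ 60 = 0 remainder 38
Seconds: 38


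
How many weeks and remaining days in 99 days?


Weeks: 99 ÷ 7 = 14 remainder 1

14 weeks 1 days


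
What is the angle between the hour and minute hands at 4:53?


Hour hand = 4×30 + 53×0.5 = 146.5°
Minute hand = 53×6 = 318°
Difference = |146.5 - 318| = 171.5°

171.5°


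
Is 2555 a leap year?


Rules: divisible by 4 AND (not by 100 OR by 400)
2555 ÷ 4 = 638 remainder 3 → not divisible by 4
Not divisible by 4 → not a leap year

No


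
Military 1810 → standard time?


Hour: 18
18 - 12 = 6 → PM

6:10 PM


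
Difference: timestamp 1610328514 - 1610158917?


Difference = 1610328514 - 1610158917 = 169597 seconds
In hours: 169597 / 3600 ≈ 47.1
In days: 169597 / 86400 ≈ 1.96

169597 seconds (47.1 hours / 1.96 days)


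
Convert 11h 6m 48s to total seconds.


Hours: 11 × 3600 = 39600
Minutes: 6 × 60 = 360
Seconds: 48
Total = 39600 + 360 + 48 = 40008

40008 seconds


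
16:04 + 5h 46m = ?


Start: 964 minutes from midnight
Add: 346 minutes
Total: 1310 minutes
Hours: 1310 ÷ 60 = 21 remainder 50

21:50


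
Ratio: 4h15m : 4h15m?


Duration 1: 255 minutes
Duration 2: 255 minutes
Ratio = 255:255
GCD = 255
Simplified = 1:1
As a decimal: 1/1 = 1.00

1:1 (1.00)


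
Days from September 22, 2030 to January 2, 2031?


102 days

From September 22, 2030 to January 2, 2031
Rest of September 2030: 30 - 22 = 8
Full months: October 31, November 30, December 31
Days into January 2031: 2
Total = 8 + 31 + 30 + 31 + 2 = 102 days


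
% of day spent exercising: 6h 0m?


25.0%

Time: 360 minutes
Day: 1440 minutes
Percentage = (360/1440) × 100 = 25.0%


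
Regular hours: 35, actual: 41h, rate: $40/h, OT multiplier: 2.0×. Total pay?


$1880.00

Regular: 35h × $40 = $1400.00
Overtime: 41 - 35 = 6h
OT pay: 6h × $40 × 2.0 = $480.00
Total = $1400.00 + $480.00 = $1880.00


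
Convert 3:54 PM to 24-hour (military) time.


Input: 3:54 PM
PM: 3 + 12 = 15

15:54


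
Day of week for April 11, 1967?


Tuesday

Zeller's congruence:
q=11, m=4, k=67, j=19
h = (11 + ⌊13×5/5⌋ + 67 + ⌊67/4⌋ + ⌊19/4⌋ - 2×19) mod 7
= (11 + 13 + 67 + 16 + 4 - 38) mod 7
= 73 mod 7 = 3
h=3 → Tuesday


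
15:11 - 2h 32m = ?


12:39

Start: 911 minutes from midnight
Subtract: 152 minutes
Remaining: 911 - 152 = 759
Hours: 12, Minutes: 39


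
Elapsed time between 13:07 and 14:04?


End time in minutes: 14×60 + 4 = 844
Start time in minutes: 13×60 + 7 = 787
Difference = 844 - 787 = 57 minutes
= 0 hours 57 minutes

0h 57m


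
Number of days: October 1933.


Month: October (month 10)
October has 31 days

31 days


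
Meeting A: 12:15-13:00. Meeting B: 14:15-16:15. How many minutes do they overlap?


Meeting A: 735-780 (in minutes from midnight)
Meeting B: 855-975
Overlap start = max(735, 855) = 855
Overlap end = min(780, 975) = 780
Overlap = max(0, 780 - 855) = 0 min

0 minutes


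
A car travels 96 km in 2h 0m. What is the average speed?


Distance: 96 km
Time: 2 hours
Speed = 96 / 2 = 48.0 km/h

48.0 km/h


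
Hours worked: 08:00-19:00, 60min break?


10h 0m (600 minutes)

Total time = (19×60+0) - (8×60+0)
= 1140 - 480 = 660 min
Minus break: 660 - 60 = 600 min
= 10h 0m


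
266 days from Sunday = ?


Sunday

Start: Sunday (index 6)
(6 + 266) mod 7
= 272 mod 7
= 6
Index 6 → Sunday


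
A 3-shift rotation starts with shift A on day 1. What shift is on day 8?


Shift B

Shifts: A, B, C
Start: A (index 0)
Day 8: (0 + 8 - 1) mod 3
= 7 mod 3
= 1
Index 1 → shift B


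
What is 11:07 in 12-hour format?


11:07 AM

Hour: 11
11 < 12 → AM


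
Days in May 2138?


31 days

Month: May (month 5)
May has 31 days


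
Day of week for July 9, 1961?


Zeller's congruence:
q=9, m=7, k=61, j=19
h = (9 + ⌊13×8/5⌋ + 61 + ⌊61/4⌋ + ⌊19/4⌋ - 2×19) mod 7
= (9 + 20 + 61 + 15 + 4 - 38) mod 7
= 71 mod 7 = 1
h=1 → Sunday

Sunday


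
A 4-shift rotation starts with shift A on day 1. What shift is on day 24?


Shift D

Shifts: A, B, C, D
Start: A (index 0)
Day 24: (0 + 24 - 1) mod 4
= 23 mod 4
= 3
Index 3 → shift D


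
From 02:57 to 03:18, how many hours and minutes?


0h 21m

End time in minutes: 3×60 + 18 = 198
Start time in minutes: 2×60 + 57 = 177
Difference = 198 - 177 = 21 minutes
= 0 hours 21 minutes


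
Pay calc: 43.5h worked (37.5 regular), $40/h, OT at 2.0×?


$1980.00

Regular: 37.5h × $40 = $1500.00
Overtime: 43.5 - 37.5 = 6.0h
OT pay: 6.0h × $40 × 2.0 = $480.00
Total = $1500.00 + $480.00 = $1980.00


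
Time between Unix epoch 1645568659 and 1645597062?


Difference = 1645597062 - 1645568659 = 28403 seconds
In hours: 28403 / 3600 ≈ 7.9
In days: 28403 / 86400 ≈ 0.33

28403 seconds (7.9 hours / 0.33 days)


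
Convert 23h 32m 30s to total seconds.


84750 seconds

Hours: 23 × 3600 = 82800
Minutes: 32 × 60 = 1920
Seconds: 30
Total = 82800 + 1920 + 30 = 84750


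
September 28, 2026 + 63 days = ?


Start: September 28, 2026
Add 63 days
September 28 → October 1: 30 - 28 + 1 = 3 days (63 - 3 = 60 left)
October 1 → November 1: 31 - 1 + 1 = 31 days (60 - 31 = 29 left)
November 1 + 29 = November 30, 2026

November 30, 2026


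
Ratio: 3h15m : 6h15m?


Duration 1: 195 minutes
Duration 2: 375 minutes
Ratio = 195:375
GCD = 15
Simplified = 13:25
As a decimal: 13/25 = 0.52

13:25 (0.52)


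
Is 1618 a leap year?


Rules: divisible by 4 AND (not by 100 OR by 400)
1618 ÷ 4 = 404 remainder 2 → not divisible by 4
Not divisible by 4 → not a leap year

No


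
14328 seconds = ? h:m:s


3h 58m 48s

Hours: 14328 ÷ 3600 = 3 remainder 3528
Minutes: 3528 ÷ 60 = 58 remainder 48
Seconds: 48


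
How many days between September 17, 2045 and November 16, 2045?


From September 17, 2045 to November 16, 2045
Rest of September 2045: 30 - 17 = 13
Full months: October 31
Days into November 2045: 16
Total = 13 + 31 + 16 = 60 days

60 days


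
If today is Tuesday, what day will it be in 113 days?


Start: Tuesday (index 1)
(1 + 113) mod 7
= 114 mod 7
= 2
Index 2 → Wednesday

Wednesday


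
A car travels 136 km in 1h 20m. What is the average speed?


Distance: 136 km
Time: 1h 20m = 80 min = 80/60 = 4/3 hours
Speed = 136 ÷ (4/3) = 136 × 3 / 4 = 408/4 = 102.0 km/h

102.0 km/h


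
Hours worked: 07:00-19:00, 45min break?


Total time = (19×60+0) - (7×60+0)
= 1140 - 420 = 720 min
Minus break: 720 - 45 = 675 min
= 11h 15m

11h 15m (675 minutes)


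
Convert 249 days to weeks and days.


35 weeks 4 days

Weeks: 249 ÷ 7 = 35 remainder 4


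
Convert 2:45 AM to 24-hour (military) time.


02:45

Input: 2:45 AM
AM hour stays: 2


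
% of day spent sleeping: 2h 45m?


11.5%

Time: 165 minutes
Day: 1440 minutes
Percentage = (165/1440) × 100 ≈ 11.5%


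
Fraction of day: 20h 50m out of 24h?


Total minutes: 20×60 + 50 = 1250
Day = 24×60 = 1440 minutes
Fraction = 1250/1440 ≈ 0.8681
As a percentage: 1250/1440 × 100 ≈ 86.81%

0.8681 (86.81%)


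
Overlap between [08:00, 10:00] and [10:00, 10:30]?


Meeting A: 480-600 (in minutes from midnight)
Meeting B: 600-630
Overlap start = max(480, 600) = 600
Overlap end = min(600, 630) = 600
Overlap = max(0, 600 - 600) = 0 min

0 minutes


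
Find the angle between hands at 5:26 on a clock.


7.0°

Hour hand = 5×30 + 26×0.5 = 163.0°
Minute hand = 26×6 = 156°
Difference = |163.0 - 156| = 7.0°


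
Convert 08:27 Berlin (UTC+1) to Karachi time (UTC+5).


Time difference = UTC+5 - UTC+1 = +4 hours
New hour = (8 + 4) mod 24
= 12 mod 24 = 12
Minutes unchanged → 12:27

12:27


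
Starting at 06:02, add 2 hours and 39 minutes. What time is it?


Start: 362 minutes from midnight
Add: 159 minutes
Total: 521 minutes
Hours: 521 ÷ 60 = 8 remainder 41

08:41


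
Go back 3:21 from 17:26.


Start: 1046 minutes from midnight
Subtract: 201 minutes
Remaining: 1046 - 201 = 845
Hours: 14, Minutes: 5

14:05


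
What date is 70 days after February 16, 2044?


April 26, 2044

Start: February 16, 2044
Add 70 days
February 16 → March 1: 29 - 16 + 1 = 14 days (70 - 14 = 56 left)
March 1 → April 1: 31 - 1 + 1 = 31 days (56 - 31 = 25 left)
April 1 + 25 = April 26, 2044


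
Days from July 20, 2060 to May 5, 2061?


From July 20, 2060 to May 5, 2061
Rest of July 2060: 31 - 20 = 11
Full months: August 31, September 30, October 31, November 30, December 31, January 31, February 2061 28, March 31, April 30
Days into May 2061: 5
Total = 11 + 31 + 30 + 31 + 30 + 31 + 31 + 28 + 31 + 30 + 5 = 289 days

289 days


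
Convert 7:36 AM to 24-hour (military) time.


Input: 7:36 AM
AM hour stays: 7

07:36


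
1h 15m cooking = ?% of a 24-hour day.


5.2%

Time: 75 minutes
Day: 1440 minutes
Percentage = (75/1440) × 100 ≈ 5.2%


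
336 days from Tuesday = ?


Tuesday

Start: Tuesday (index 1)
(1 + 336) mod 7
= 337 mod 7
= 1
Index 1 → Tuesday


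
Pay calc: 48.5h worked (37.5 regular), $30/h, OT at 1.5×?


$1620.00

Regular: 37.5h × $30 = $1125.00
Overtime: 48.5 - 37.5 = 11.0h
OT pay: 11.0h × $30 × 1.5 = $495.00
Total = $1125.00 + $495.00 = $1620.00


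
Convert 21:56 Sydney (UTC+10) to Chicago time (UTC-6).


05:56

Time difference = UTC-6 - UTC+10 = -16 hours
New hour = (21 -16) mod 24
= 5 mod 24 = 5
Minutes unchanged → 05:56


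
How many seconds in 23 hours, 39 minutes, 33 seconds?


Hours: 23 × 3600 = 82800
Minutes: 39 × 60 = 2340
Seconds: 33
Total = 82800 + 2340 + 33 = 85173

85173 seconds


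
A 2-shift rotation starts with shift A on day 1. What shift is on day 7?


Shifts: A, B
Start: A (index 0)
Day 7: (0 + 7 - 1) mod 2
= 6 mod 2
= 0
Index 0 → shift A

Shift A


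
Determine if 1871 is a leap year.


No

Rules: divisible by 4 AND (not by 100 OR by 400)
1871 ÷ 4 = 467 remainder 3 → not divisible by 4
Not divisible by 4 → not a leap year


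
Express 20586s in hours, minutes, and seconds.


5h 43m 6s

Hours: 20586 ÷ 3600 = 5 remainder 2586
Minutes: 2586 ÷ 60 = 43 remainder 6
Seconds: 6


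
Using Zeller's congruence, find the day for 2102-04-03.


Monday

Zeller's congruence:
q=3, m=4, k=2, j=21
h = (3 + ⌊13×5/5⌋ + 2 + ⌊2/4⌋ + ⌊21/4⌋ - 2×21) mod 7
= (3 + 13 + 2 + 0 + 5 - 42) mod 7
= -19 mod 7 = 2
h=2 → Monday


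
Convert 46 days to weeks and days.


6 weeks 4 days

Weeks: 46 ÷ 7 = 6 remainder 4


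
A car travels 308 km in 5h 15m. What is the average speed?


58.7 km/h

Distance: 308 km
Time: 5h 15m = 315 min = 315/60 = 21/4 hours
Speed = 308 ÷ (21/4) = 308 × 4 / 21 = 1232/21 ≈ 58.7 km/h


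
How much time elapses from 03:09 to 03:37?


0h 28m

End time in minutes: 3×60 + 37 = 217
Start time in minutes: 3×60 + 9 = 189
Difference = 217 - 189 = 28 minutes
= 0 hours 28 minutes


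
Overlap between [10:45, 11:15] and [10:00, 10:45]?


Meeting A: 645-675 (in minutes from midnight)
Meeting B: 600-645
Overlap start = max(645, 600) = 645
Overlap end = min(675, 645) = 645
Overlap = max(0, 645 - 645) = 0 min

0 minutes


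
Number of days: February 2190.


28 days

Month: February (month 2)
February: 28 or 29 (leap year)
2190 leap year? No


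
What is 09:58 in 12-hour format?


Hour: 9
9 < 12 → AM

9:58 AM


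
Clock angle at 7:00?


Hour hand = 7×30 + 0×0.5 = 210.0°
Minute hand = 0×6 = 0°
Difference = |210.0 - 0| = 210.0°
Since > 180°: 360 - 210.0 = 150.0°

150.0°


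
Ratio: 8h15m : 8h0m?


33:32 (1.03)

Duration 1: 495 minutes
Duration 2: 480 minutes
Ratio = 495:480
GCD = 15
Simplified = 33:32
As a decimal: 33/32 ≈ 1.03


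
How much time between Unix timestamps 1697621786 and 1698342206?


Difference = 1698342206 - 1697621786 = 720420 seconds
In hours: 720420 / 3600 ≈ 200.1
In days: 720420 / 86400 ≈ 8.34

720420 seconds (200.1 hours / 8.34 days)


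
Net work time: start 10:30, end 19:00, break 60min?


7h 30m (450 minutes)

Total time = (19×60+0) - (10×60+30)
= 1140 - 630 = 510 min
Minus break: 510 - 60 = 450 min
= 7h 30m


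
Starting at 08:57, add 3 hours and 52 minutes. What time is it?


Start: 537 minutes from midnight
Add: 232 minutes
Total: 769 minutes
Hours: 769 ÷ 60 = 12 remainder 49

12:49


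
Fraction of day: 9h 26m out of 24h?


0.3931 (39.31%)

Total minutes: 9×60 + 26 = 566
Day = 24×60 = 1440 minutes
Fraction = 566/1440 ≈ 0.3931
As a percentage: 566/1440 × 100 ≈ 39.31%


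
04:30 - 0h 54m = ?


03:36

Start: 270 minutes from midnight
Subtract: 54 minutes
Remaining: 270 - 54 = 216
Hours: 3, Minutes: 36


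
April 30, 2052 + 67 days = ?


July 6, 2052

Start: April 30, 2052
Add 67 days
April 30 → May 1: 30 - 30 + 1 = 1 days (67 - 1 = 66 left)
May 1 → June 1: 31 - 1 + 1 = 31 days (66 - 31 = 35 left)
June 1 → July 1: 30 - 1 + 1 = 30 days (35 - 30 = 5 left)
July 1 + 5 = July 6, 2052


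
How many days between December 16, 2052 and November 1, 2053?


From December 16, 2052 to November 1, 2053
Rest of December 2052: 31 - 16 = 15
Full months: January 31, February 2053 28, March 31, April 30, May 31, June 30, July 31, August 31, September 30, October 31
Days into November 2053: 1
Total = 15 + 31 + 28 + 31 + 30 + 31 + 30 + 31 + 31 + 30 + 31 + 1 = 320 days

320 days


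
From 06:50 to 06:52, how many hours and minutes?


End time in minutes: 6×60 + 52 = 412
Start time in minutes: 6×60 + 50 = 410
Difference = 412 - 410 = 2 minutes
= 0 hours 2 minutes

0h 2m


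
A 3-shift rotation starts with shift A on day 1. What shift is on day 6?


Shift C

Shifts: A, B, C
Start: A (index 0)
Day 6: (0 + 6 - 1) mod 3
= 5 mod 3
= 2
Index 2 → shift C


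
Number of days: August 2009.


Month: August (month 8)
August has 31 days

31 days


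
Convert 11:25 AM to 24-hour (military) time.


11:25

Input: 11:25 AM
AM hour stays: 11


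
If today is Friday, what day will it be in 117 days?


Wednesday

Start: Friday (index 4)
(4 + 117) mod 7
= 121 mod 7
= 2
Index 2 → Wednesday


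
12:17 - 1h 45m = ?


10:32

Start: 737 minutes from midnight
Subtract: 105 minutes
Remaining: 737 - 105 = 632
Hours: 10, Minutes: 32


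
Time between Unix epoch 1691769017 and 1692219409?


Difference = 1692219409 - 1691769017 = 450392 seconds
In hours: 450392 / 3600 ≈ 125.1
In days: 450392 / 86400 ≈ 5.21

450392 seconds (125.1 hours / 5.21 days)


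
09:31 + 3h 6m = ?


12:37

Start: 571 minutes from midnight
Add: 186 minutes
Total: 757 minutes
Hours: 757 ÷ 60 = 12 remainder 37


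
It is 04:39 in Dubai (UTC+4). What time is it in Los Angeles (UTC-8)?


Time difference = UTC-8 - UTC+4 = -12 hours
New hour = (4 -12) mod 24
= -8 mod 24 = 16
Minutes unchanged → 16:39; -8 < 0 → previous day

16:39 (previous day)


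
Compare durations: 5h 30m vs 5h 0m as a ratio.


Duration 1: 330 minutes
Duration 2: 300 minutes
Ratio = 330:300
GCD = 30
Simplified = 11:10
As a decimal: 11/10 = 1.10

11:10 (1.10)


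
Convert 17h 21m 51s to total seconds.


Hours: 17 × 3600 = 61200
Minutes: 21 × 60 = 1260
Seconds: 51
Total = 61200 + 1260 + 51 = 62511

62511 seconds


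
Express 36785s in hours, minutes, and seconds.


10h 13m 5s

Hours: 36785 ÷ 3600 = 10 remainder 785
Minutes: 785 ÷ 60 = 13 remainder 5
Seconds: 5


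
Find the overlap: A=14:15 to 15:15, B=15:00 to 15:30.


15 minutes

Meeting A: 855-915 (in minutes from midnight)
Meeting B: 900-930
Overlap start = max(855, 900) = 900
Overlap end = min(915, 930) = 915
Overlap = max(0, 915 - 900) = 15 min


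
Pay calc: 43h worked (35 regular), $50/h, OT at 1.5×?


$2350.00

Regular: 35h × $50 = $1750.00
Overtime: 43 - 35 = 8h
OT pay: 8h × $50 × 1.5 = $600.00
Total = $1750.00 + $600.00 = $2350.00


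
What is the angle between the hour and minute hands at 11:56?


22.0°

Hour hand = 11×30 + 56×0.5 = 358.0°
Minute hand = 56×6 = 336°
Difference = |358.0 - 336| = 22.0°


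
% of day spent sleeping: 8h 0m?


Time: 480 minutes
Day: 1440 minutes
Percentage = (480/1440) × 100 ≈ 33.3%

33.3%


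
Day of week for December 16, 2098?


Zeller's congruence:
q=16, m=12, k=98, j=20
h = (16 + ⌊13×13/5⌋ + 98 + ⌊98/4⌋ + ⌊20/4⌋ - 2×20) mod 7
= (16 + 33 + 98 + 24 + 5 - 40) mod 7
= 136 mod 7 = 3
h=3 → Tuesday

Tuesday


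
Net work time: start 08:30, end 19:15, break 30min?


Total time = (19×60+15) - (8×60+30)
= 1155 - 510 = 645 min
Minus break: 645 - 30 = 615 min
= 10h 15m

10h 15m (615 minutes)


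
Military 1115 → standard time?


Hour: 11
11 < 12 → AM

11:15 AM


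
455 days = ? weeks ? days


Weeks: 455 ÷ 7 = 65 remainder 0

65 weeks 0 days


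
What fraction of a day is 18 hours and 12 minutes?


0.7583 (75.83%)

Total minutes: 18×60 + 12 = 1092
Day = 24×60 = 1440 minutes
Fraction = 1092/1440 ≈ 0.7583
As a percentage: 1092/1440 × 100 ≈ 75.83%


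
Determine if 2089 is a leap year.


No

Rules: divisible by 4 AND (not by 100 OR by 400)
2089 ÷ 4 = 522 remainder 1 → not divisible by 4
Not divisible by 4 → not a leap year


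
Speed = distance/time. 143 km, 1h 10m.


122.6 km/h

Distance: 143 km
Time: 1h 10m = 70 min = 70/60 = 7/6 hours
Speed = 143 ÷ (7/6) = 143 × 6 / 7 = 858/7 ≈ 122.6 km/h


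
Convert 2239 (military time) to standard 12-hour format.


10:39 PM

Hour: 22
22 - 12 = 10 → PM


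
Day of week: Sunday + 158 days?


Thursday

Start: Sunday (index 6)
(6 + 158) mod 7
= 164 mod 7
= 3
Index 3 → Thursday


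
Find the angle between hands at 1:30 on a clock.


135.0°

Hour hand = 1×30 + 30×0.5 = 45.0°
Minute hand = 30×6 = 180°
Difference = |45.0 - 180| = 135.0°


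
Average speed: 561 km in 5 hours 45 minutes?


Distance: 561 km
Time: 5h 45m = 345 min = 345/60 = 23/4 hours
Speed = 561 ÷ (23/4) = 561 × 4 / 23 = 2244/23 ≈ 97.6 km/h

97.6 km/h


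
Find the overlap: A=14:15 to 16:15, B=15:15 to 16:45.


60 minutes

Meeting A: 855-975 (in minutes from midnight)
Meeting B: 915-1005
Overlap start = max(855, 915) = 915
Overlap end = min(975, 1005) = 975
Overlap = max(0, 975 - 915) = 60 min


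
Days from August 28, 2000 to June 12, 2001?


From August 28, 2000 to June 12, 2001
Rest of August 2000: 31 - 28 = 3
Full months: September 30, October 31, November 30, December 31, January 31, February 2001 28, March 31, April 30, May 31
Days into June 2001: 12
Total = 3 + 30 + 31 + 30 + 31 + 31 + 28 + 31 + 30 + 31 + 12 = 288 days

288 days


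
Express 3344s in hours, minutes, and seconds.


Hours: 3344 ÷ 3600 = 0 remainder 3344
Minutes: 3344 ÷ 60 = 55 remainder 44
Seconds: 44

0h 55m 44s


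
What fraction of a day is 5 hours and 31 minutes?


0.2299 (22.99%)

Total minutes: 5×60 + 31 = 331
Day = 24×60 = 1440 minutes
Fraction = 331/1440 ≈ 0.2299
As a percentage: 331/1440 × 100 ≈ 22.99%


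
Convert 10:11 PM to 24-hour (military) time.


22:11

Input: 10:11 PM
PM: 10 + 12 = 22
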